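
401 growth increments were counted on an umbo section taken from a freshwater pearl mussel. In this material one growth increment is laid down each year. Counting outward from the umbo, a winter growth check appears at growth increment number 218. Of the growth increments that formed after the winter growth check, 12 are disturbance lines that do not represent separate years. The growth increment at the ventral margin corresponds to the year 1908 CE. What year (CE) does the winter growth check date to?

1737 CE

401 − 218 = 183 growth increments lie beyond the winter growth check toward the ventral margin.
183 − 12 false = 171 true growth increments after the winter growth check.
1908 − 171 = 1737 CE.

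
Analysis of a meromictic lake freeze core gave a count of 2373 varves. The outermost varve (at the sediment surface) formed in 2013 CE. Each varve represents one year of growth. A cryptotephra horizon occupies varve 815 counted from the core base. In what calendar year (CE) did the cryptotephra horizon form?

Between varve 815 and the sediment surface there are 2373 − 815 = 1558 varves.
2013 − 1558 = 455 CE.

455 CE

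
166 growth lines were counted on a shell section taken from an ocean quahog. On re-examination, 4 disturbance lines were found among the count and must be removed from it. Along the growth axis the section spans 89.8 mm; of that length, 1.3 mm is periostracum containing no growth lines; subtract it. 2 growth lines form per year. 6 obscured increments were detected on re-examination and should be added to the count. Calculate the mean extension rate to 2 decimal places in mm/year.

True growth line count = 166 − 4 + 6 = 168.
Dividing by 2 growth lines per year: 168 / 2 = 84 years.
Removing the 1.3 mm offcut leaves 89.8 − 1.3 = 88.5 mm.
Mean rate = 88.5 mm / 84 years ≈ 1.05 mm/year.

1.05 mm/year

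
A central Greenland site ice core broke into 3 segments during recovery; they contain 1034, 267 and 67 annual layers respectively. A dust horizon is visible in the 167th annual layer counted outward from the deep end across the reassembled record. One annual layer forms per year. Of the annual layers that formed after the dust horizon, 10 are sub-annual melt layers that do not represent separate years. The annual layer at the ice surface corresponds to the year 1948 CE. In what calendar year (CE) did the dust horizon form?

Total annual layers = 1034 + 267 + 67 = 1368.
The dust horizon sits at annual layer 167 from the deep end, so 1368 − 167 = 1201 annual layers formed after it.
Excluding 10 false annual layers: 1201 − 10 = 1191.
1948 − 1191 = 757 CE.

757 CE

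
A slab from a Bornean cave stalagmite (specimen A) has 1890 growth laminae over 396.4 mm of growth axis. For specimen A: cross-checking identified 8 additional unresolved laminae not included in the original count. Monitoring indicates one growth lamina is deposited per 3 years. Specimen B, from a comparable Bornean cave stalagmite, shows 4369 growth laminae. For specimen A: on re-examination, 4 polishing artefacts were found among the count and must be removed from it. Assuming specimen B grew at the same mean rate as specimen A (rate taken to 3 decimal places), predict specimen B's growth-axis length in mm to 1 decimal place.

Specimen A: after corrections the count is 1890 − 4 + 8 = 1894 growth laminae.
Specimen A: at 3 years per growth lamina, 1894 × 3 = 5682 years.
A: 396.4 mm over 5682 years gives 396.4 / 5682 ≈ 0.070 mm per year.
Specimen B: 4369 growth laminae at 3 years each span 4369 × 3 = 13107 years. B's length ≈ 0.070 × 13107 = 917.5 mm.

917.5 mm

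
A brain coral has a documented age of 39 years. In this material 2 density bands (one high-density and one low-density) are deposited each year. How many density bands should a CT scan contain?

With 2 density bands per year, 39 years would produce 39 × 2 = 78 density bands.
So 78 density bands should be present.

78 density bands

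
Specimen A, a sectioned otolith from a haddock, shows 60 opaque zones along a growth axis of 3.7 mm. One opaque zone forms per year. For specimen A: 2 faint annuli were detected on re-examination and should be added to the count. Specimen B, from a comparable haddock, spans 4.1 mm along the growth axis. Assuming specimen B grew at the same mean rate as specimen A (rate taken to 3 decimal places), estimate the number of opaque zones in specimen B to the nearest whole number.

68 opaque zones

Specimen A: correcting the raw count gives 60 + 2 = 62 true opaque zones.
A: Mean rate = 3.7 mm / 62 years ≈ 0.060 mm/year.
Specimen B: 4.1 mm / 0.060 mm per year = 68.33 years ≈ 68 opaque zones.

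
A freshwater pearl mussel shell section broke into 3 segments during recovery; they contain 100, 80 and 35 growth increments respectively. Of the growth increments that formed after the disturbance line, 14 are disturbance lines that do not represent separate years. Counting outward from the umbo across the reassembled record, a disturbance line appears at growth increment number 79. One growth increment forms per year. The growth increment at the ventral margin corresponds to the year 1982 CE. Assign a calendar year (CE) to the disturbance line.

1860 CE

Total growth increments = 100 + 80 + 35 = 215.
The disturbance line sits at growth increment 79 from the umbo, so 215 − 79 = 136 growth increments formed after it.
136 − 14 false = 122 true growth increments after the disturbance line.
Counting back 122 years from 1982 CE places the disturbance line in 1982 − 122 = 1860 CE.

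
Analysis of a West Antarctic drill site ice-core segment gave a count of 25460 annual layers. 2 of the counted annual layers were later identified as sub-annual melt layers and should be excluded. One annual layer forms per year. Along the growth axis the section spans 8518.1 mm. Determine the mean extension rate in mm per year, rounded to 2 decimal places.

0.33 mm per year

True annual layer count = 25460 − 2 = 25458.
Mean rate = 8518.1 mm / 25458 years ≈ 0.33 mm per year.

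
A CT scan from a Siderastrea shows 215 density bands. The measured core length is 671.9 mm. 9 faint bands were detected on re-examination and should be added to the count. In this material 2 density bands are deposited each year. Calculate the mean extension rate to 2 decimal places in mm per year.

6.00 mm per year

Correcting the raw count gives 215 + 9 = 224 true density bands.
With 2 density bands per year, 224 / 2 = 112 years.
Mean rate = 671.9 mm / 112 years ≈ 6.00 mm per year.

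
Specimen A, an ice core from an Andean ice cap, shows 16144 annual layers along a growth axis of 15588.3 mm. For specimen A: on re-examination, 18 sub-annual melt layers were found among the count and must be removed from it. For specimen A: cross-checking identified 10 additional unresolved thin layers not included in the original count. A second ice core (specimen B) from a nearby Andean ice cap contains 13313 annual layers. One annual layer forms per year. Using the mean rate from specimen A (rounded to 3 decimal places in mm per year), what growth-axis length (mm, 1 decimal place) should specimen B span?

12860.4 mm

Specimen A: correcting the raw count gives 16144 − 18 + 10 = 16136 true annual layers.
A: Mean rate = 15588.3 mm / 16136 years ≈ 0.966 mm per year.
B's length ≈ 0.966 × 13313 = 12860.4 mm.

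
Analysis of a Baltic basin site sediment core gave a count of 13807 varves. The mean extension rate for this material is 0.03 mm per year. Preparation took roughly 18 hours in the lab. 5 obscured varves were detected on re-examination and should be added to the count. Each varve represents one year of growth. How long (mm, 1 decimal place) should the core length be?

Adjusted count: 13807 + 5 = 13812 varves.
13812 years at 0.03 mm/year gives 0.03 × 13812 = 414.4 mm.

414.4 mm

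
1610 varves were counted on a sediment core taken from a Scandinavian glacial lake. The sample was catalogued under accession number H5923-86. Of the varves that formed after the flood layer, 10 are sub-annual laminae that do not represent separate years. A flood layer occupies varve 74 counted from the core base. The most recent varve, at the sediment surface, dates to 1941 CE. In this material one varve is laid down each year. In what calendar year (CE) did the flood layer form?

415 CE

1610 − 74 = 1536 varves lie beyond the flood layer toward the sediment surface.
Removing the 10 false varves leaves 1536 − 10 = 1526 true varves beyond the flood layer.
1941 − 1526 = 415 CE.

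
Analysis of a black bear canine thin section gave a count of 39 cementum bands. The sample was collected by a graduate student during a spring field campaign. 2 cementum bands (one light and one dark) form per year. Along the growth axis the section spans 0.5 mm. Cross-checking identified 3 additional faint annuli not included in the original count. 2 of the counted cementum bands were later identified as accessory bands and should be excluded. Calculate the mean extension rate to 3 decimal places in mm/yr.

0.025 mm/yr

After corrections the count is 39 − 2 + 3 = 40 cementum bands.
With 2 cementum bands per year, 40 / 2 = 20 years.
Extension rate ≈ 0.5 / 20 = 0.025 mm/yr.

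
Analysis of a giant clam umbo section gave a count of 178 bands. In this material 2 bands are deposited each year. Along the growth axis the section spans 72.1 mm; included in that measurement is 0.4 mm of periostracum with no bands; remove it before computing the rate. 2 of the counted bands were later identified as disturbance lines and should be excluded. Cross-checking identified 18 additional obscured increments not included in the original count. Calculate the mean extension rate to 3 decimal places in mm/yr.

After corrections the count is 178 − 2 + 18 = 194 bands.
Dividing by 2 bands per year: 194 / 2 = 97 years.
Removing the 0.4 mm offcut leaves 72.1 − 0.4 = 71.7 mm.
Extension rate ≈ 71.7 / 97 = 0.739 mm/yr.

0.739 mm/yr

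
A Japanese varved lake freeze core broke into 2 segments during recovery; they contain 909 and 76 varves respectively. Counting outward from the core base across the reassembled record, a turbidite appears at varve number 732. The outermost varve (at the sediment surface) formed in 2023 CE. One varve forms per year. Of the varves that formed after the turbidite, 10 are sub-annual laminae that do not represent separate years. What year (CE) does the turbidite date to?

1780 CE

Total varves = 909 + 76 = 985.
985 − 732 = 253 varves lie beyond the turbidite toward the sediment surface.
Removing the 10 false varves leaves 253 − 10 = 243 true varves beyond the turbidite.
Counting back 243 years from 2023 CE places the turbidite in 2023 − 243 = 1780 CE.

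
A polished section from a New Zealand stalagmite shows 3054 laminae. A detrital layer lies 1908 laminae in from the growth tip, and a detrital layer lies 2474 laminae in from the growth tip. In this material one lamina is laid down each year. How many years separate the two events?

Separation: 2474 − 1908 = 566 laminae.
That is 566 years at one lamina per year.

566 years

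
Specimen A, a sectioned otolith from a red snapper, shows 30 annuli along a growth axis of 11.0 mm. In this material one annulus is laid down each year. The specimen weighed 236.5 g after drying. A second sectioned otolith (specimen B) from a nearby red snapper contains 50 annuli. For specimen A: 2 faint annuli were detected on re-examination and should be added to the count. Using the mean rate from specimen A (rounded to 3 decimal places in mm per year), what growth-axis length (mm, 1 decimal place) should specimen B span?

17.2 mm

Specimen A: true annulus count = 30 + 2 = 32.
A: Extension rate ≈ 11.0 / 32 = 0.344 mm/year.
Length of B = 0.344 × 50 = 17.2 mm.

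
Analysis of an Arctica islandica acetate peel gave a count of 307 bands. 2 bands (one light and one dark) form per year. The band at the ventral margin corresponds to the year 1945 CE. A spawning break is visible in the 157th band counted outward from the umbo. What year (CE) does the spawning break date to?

1870 CE

307 − 157 = 150 bands lie beyond the spawning break toward the ventral margin.
With 2 bands per year, 150 / 2 = 75 years.
1945 − 75 = 1870 CE.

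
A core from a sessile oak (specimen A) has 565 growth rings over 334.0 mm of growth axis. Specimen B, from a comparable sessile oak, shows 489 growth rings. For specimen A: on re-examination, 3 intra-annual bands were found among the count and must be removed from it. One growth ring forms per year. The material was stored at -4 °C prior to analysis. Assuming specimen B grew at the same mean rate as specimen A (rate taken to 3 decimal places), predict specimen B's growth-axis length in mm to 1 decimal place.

Specimen A: true growth ring count = 565 − 3 = 562.
A: Mean rate = 334.0 mm / 562 years ≈ 0.594 mm/year.
For B, 0.594 mm/year × 489 years = 290.5 mm.

290.5 mm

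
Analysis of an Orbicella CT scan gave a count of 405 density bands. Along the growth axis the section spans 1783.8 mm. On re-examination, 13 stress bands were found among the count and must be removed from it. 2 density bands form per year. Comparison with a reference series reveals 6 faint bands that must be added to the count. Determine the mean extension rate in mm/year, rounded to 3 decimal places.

After corrections the count is 405 − 13 + 6 = 398 density bands.
Dividing by 2 density bands per year: 398 / 2 = 199 years.
1783.8 mm over 199 years gives 1783.8 / 199 ≈ 8.964 mm/year.

8.964 mm/year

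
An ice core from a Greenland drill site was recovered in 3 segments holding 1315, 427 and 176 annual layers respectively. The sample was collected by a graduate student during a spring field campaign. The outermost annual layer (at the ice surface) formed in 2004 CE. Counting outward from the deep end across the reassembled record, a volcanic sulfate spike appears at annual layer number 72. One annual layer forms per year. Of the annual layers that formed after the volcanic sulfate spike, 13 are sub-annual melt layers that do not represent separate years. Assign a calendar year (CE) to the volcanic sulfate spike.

Total annual layers = 1315 + 427 + 176 = 1918.
1918 − 72 = 1846 annual layers lie beyond the volcanic sulfate spike toward the ice surface.
Excluding 13 false annual layers: 1846 − 13 = 1833.
2004 − 1833 = 171 CE.

171 CE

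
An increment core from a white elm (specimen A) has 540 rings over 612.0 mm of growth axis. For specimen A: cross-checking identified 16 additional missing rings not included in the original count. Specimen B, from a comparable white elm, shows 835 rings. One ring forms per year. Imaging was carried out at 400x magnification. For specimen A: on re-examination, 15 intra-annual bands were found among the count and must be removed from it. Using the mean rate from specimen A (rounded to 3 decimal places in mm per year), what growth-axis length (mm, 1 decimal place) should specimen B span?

944.4 mm

Specimen A: correcting the raw count gives 540 − 15 + 16 = 541 true rings.
A: Extension rate ≈ 612.0 / 541 = 1.131 mm/yr.
B's length ≈ 1.131 × 835 = 944.4 mm.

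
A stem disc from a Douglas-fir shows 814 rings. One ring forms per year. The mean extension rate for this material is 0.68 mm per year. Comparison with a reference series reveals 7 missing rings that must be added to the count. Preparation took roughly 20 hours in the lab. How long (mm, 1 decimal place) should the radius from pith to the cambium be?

558.3 mm

True ring count = 814 + 7 = 821.
Length ≈ 0.68 × 821 = 558.3 mm.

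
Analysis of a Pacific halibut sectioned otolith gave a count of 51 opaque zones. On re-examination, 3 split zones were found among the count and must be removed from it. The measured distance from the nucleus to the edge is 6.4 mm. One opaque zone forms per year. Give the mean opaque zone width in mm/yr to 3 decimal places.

0.133 mm/yr

After corrections the count is 51 − 3 = 48 opaque zones.
Mean rate = 6.4 mm / 48 years ≈ 0.133 mm/yr.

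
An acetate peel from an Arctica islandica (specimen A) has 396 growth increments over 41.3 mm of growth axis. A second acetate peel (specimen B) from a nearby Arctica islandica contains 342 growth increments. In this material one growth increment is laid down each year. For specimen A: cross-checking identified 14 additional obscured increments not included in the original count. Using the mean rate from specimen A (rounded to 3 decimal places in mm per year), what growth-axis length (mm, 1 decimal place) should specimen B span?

Specimen A: after corrections the count is 396 + 14 = 410 growth increments.
A: 41.3 mm over 410 years gives 41.3 / 410 ≈ 0.101 mm per year.
B's length ≈ 0.101 × 342 = 34.5 mm.

34.5 mm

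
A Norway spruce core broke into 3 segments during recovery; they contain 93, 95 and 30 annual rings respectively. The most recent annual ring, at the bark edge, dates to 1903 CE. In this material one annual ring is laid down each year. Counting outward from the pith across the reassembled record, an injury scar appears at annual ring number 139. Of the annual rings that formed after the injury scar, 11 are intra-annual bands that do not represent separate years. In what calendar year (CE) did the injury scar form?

Total annual rings = 93 + 95 + 30 = 218.
218 − 139 = 79 annual rings lie beyond the injury scar toward the bark edge.
79 − 11 false = 68 true annual rings after the injury scar.
The annual ring at the bark edge is 1903 CE, so the injury scar dates to 1903 − 68 = 1835 CE.

1835 CE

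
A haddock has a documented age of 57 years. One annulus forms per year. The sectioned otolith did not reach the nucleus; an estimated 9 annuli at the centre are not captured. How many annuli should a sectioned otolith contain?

Expected annuli over 57 years: 57.
Subtracting the 9 annuli not captured gives 57 − 9 = 48 annuli in the record.

48 annuli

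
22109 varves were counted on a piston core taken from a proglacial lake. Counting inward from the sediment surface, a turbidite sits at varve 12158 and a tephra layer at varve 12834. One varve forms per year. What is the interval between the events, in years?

The two markers are separated by 12834 − 12158 = 676 varves.
That is 676 years at one varve per year.

676 yr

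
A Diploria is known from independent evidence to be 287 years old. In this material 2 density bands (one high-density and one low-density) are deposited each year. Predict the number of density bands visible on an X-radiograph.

574 density bands

With 2 density bands per year, 287 years would produce 287 × 2 = 574 density bands.
So 574 density bands should be present.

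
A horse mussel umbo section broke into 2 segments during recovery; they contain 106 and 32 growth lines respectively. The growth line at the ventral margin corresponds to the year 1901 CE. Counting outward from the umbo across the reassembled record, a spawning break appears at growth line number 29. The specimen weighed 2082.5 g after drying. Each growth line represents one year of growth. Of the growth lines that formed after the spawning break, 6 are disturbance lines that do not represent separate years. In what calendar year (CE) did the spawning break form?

1798 CE

Total growth lines = 106 + 32 = 138.
The spawning break sits at growth line 29 from the umbo, so 138 − 29 = 109 growth lines formed after it.
109 − 6 false = 103 true growth lines after the spawning break.
1901 − 103 = 1798 CE.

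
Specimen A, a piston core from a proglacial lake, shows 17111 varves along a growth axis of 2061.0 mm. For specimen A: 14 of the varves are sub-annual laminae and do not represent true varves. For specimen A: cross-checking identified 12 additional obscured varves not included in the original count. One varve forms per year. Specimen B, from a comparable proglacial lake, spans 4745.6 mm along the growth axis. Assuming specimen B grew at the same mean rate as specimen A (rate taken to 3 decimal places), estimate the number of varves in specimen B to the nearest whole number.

Specimen A: true varve count = 17111 − 14 + 12 = 17109.
A: Extension rate ≈ 2061.0 / 17109 = 0.120 mm/year.
Specimen B: 4745.6 mm / 0.120 mm per year = 39546.67 years ≈ 39547 varves.

39547 varves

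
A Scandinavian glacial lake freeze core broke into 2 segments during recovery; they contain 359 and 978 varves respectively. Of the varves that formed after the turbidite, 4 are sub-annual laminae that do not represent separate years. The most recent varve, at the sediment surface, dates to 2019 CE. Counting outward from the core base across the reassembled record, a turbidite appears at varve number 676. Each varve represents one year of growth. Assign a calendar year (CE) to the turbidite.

Total varves = 359 + 978 = 1337.
1337 − 676 = 661 varves lie beyond the turbidite toward the sediment surface.
Removing the 4 false varves leaves 661 − 4 = 657 true varves beyond the turbidite.
Counting back 657 years from 2019 CE places the turbidite in 2019 − 657 = 1362 CE.

1362 CE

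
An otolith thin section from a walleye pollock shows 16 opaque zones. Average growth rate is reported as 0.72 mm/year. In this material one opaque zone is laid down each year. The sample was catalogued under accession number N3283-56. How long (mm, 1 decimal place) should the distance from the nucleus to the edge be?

11.5 mm

The record spans 16 years at 0.72 mm per year.
Length ≈ 0.72 × 16 = 11.5 mm.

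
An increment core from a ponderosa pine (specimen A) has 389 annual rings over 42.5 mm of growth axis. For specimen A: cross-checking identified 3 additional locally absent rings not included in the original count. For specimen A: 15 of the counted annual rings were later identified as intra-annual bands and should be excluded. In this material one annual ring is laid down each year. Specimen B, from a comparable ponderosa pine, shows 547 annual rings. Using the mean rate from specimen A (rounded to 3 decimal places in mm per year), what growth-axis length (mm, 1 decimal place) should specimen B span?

61.8 mm

Specimen A: after corrections the count is 389 − 15 + 3 = 377 annual rings.
A: 42.5 mm over 377 years gives 42.5 / 377 ≈ 0.113 mm per year.
B's length ≈ 0.113 × 547 = 61.8 mm.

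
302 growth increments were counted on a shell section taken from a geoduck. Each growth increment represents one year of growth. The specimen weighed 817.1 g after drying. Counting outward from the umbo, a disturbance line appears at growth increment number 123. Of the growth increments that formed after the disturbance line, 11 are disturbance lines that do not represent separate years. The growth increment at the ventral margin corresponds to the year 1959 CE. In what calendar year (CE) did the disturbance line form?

The disturbance line sits at growth increment 123 from the umbo, so 302 − 123 = 179 growth increments formed after it.
Excluding 11 false growth increments: 179 − 11 = 168.
1959 − 168 = 1791 CE.

1791 CE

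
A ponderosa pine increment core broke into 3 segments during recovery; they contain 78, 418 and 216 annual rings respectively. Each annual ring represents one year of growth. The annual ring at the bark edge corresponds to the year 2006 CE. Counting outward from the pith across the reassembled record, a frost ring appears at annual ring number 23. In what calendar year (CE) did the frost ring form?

1317 CE

Total annual rings = 78 + 418 + 216 = 712.
712 − 23 = 689 annual rings lie beyond the frost ring toward the bark edge.
2006 − 689 = 1317 CE.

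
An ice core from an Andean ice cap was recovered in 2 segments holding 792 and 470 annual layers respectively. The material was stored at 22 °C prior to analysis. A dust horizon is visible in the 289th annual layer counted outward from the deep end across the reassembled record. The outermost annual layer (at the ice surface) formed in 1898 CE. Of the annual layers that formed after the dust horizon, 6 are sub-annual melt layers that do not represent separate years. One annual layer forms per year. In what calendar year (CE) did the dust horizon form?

931 CE

Total annual layers = 792 + 470 = 1262.
Between annual layer 289 and the ice surface there are 1262 − 289 = 973 annual layers.
Removing the 6 false annual layers leaves 973 − 6 = 967 true annual layers beyond the dust horizon.
The annual layer at the ice surface is 1898 CE, so the dust horizon dates to 1898 − 967 = 931 CE.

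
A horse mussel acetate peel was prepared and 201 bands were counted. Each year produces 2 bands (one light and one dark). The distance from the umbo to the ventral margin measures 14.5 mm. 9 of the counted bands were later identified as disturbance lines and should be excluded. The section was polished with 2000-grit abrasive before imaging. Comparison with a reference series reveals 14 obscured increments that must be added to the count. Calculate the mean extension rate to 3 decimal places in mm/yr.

0.141 mm/yr

True band count = 201 − 9 + 14 = 206.
Dividing by 2 bands per year: 206 / 2 = 103 years.
Mean rate = 14.5 mm / 103 years ≈ 0.141 mm/yr.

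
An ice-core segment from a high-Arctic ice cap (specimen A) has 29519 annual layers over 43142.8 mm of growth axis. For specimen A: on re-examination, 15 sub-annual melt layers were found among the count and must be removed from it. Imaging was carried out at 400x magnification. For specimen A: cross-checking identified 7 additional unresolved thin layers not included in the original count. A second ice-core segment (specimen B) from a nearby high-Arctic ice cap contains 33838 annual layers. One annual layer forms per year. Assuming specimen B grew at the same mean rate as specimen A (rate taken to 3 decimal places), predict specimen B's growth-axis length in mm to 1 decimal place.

49471.2 mm

Specimen A: correcting the raw count gives 29519 − 15 + 7 = 29511 true annual layers.
A: Mean rate = 43142.8 mm / 29511 years ≈ 1.462 mm/year.
For B, 1.462 mm/year × 33838 years = 49471.2 mm.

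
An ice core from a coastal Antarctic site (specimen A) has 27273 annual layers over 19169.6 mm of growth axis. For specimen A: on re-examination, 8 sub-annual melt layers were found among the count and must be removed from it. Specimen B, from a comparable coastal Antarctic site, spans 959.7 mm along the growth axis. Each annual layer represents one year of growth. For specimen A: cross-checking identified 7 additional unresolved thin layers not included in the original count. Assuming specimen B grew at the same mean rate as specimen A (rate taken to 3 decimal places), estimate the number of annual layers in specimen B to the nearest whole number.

Specimen A: adjusted count: 27273 − 8 + 7 = 27272 annual layers.
A: Extension rate ≈ 19169.6 / 27272 = 0.703 mm per year.
For B, 959.7 / 0.703 = 1365.15 years ≈ 1365 annual layers.

1365 annual layers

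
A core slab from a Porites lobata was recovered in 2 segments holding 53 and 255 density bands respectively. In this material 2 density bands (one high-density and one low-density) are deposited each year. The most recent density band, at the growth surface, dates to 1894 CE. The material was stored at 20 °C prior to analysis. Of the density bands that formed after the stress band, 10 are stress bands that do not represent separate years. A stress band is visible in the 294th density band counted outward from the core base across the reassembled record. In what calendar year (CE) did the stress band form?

1892 CE

Total density bands = 53 + 255 = 308.
308 − 294 = 14 density bands lie beyond the stress band toward the growth surface.
Excluding 10 false density bands: 14 − 10 = 4.
With 2 density bands per year, 4 / 2 = 2 years.
1894 − 2 = 1892 CE.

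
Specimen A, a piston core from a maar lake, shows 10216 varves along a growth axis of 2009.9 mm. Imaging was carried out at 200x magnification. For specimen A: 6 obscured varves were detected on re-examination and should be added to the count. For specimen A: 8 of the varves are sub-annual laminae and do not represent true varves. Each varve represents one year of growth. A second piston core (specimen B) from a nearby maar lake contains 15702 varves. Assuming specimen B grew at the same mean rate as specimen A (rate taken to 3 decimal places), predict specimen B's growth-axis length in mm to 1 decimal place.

3093.3 mm

Specimen A: correcting the raw count gives 10216 − 8 + 6 = 10214 true varves.
A: 2009.9 mm over 10214 years gives 2009.9 / 10214 ≈ 0.197 mm/yr.
B's length ≈ 0.197 × 15702 = 3093.3 mm.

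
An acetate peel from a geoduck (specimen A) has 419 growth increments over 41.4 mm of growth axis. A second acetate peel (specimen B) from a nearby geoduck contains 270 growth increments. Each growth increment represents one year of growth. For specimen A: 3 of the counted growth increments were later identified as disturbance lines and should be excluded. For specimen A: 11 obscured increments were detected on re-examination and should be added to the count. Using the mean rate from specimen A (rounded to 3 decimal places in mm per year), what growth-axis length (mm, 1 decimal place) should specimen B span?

Specimen A: true growth increment count = 419 − 3 + 11 = 427.
A: Extension rate ≈ 41.4 / 427 = 0.097 mm per year.
B's length ≈ 0.097 × 270 = 26.2 mm.

26.2 mm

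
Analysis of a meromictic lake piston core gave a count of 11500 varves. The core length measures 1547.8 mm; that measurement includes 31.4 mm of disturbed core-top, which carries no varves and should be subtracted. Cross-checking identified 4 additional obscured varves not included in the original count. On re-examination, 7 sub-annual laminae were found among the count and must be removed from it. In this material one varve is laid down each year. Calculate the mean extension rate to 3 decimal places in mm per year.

0.132 mm per year

Adjusted count: 11500 − 7 + 4 = 11497 varves.
The growth record spans 1547.8 − 31.4 = 1516.4 mm.
Extension rate ≈ 1516.4 / 11497 = 0.132 mm per year.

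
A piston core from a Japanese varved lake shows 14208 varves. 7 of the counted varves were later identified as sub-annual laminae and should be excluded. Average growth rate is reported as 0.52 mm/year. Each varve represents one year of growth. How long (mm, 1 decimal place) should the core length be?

Correcting the raw count gives 14208 − 7 = 14201 true varves.
Length ≈ 0.52 × 14201 = 7384.5 mm.

7384.5 mm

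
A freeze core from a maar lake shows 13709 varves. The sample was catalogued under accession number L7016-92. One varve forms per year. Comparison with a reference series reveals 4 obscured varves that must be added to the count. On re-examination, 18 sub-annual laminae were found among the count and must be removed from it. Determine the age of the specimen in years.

Correcting the raw count gives 13709 − 18 + 4 = 13695 true varves.
At one varve per year, that is 13695 years.

13695 years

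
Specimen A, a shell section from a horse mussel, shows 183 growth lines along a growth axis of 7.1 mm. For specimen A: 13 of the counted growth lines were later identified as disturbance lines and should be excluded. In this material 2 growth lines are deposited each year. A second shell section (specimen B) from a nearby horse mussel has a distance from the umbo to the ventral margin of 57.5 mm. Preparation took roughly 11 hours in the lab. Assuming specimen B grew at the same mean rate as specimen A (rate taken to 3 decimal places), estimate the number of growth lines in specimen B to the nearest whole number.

Specimen A: after corrections the count is 183 − 13 = 170 growth lines.
Specimen A: dividing by 2 growth lines per year: 170 / 2 = 85 years.
A: Mean rate = 7.1 mm / 85 years ≈ 0.084 mm per year.
B spans 57.5 / 0.084 = 684.52 years; at 2 growth lines per year that is 684.52 × 2 ≈ 1369 growth lines.

1369 growth lines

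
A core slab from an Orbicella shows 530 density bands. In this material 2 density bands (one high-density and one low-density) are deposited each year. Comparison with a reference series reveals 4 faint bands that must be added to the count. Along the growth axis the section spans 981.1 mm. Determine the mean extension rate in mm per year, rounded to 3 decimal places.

True density band count = 530 + 4 = 534.
Dividing by 2 density bands per year: 534 / 2 = 267 years.
Extension rate ≈ 981.1 / 267 = 3.675 mm per year.

3.675 mm per year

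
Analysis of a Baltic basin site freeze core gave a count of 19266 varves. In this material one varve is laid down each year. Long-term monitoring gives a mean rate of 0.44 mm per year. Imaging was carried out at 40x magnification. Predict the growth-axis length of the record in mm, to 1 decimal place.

8477.0 mm

The record spans 19266 years at 0.44 mm per year.
Length ≈ 0.44 × 19266 = 8477.0 mm.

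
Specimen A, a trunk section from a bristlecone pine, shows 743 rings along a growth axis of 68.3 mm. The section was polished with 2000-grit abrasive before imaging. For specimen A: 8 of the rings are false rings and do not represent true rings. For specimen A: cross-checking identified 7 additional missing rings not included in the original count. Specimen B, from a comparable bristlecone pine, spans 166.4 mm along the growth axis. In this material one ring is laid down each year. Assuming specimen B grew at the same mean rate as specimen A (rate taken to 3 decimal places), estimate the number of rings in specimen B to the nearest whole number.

1809 rings

Specimen A: adjusted count: 743 − 8 + 7 = 742 rings.
A: Mean rate = 68.3 mm / 742 years ≈ 0.092 mm/yr.
B spans 166.4 / 0.092 = 1808.70 years ≈ 1809 rings.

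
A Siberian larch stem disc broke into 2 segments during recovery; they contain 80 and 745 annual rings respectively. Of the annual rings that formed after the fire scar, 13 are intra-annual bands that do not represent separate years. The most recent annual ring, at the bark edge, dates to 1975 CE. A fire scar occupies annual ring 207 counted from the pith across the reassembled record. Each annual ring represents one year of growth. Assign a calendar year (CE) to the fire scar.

1370 CE

Total annual rings = 80 + 745 = 825.
Between annual ring 207 and the bark edge there are 825 − 207 = 618 annual rings.
Excluding 13 false annual rings: 618 − 13 = 605.
The annual ring at the bark edge is 1975 CE, so the fire scar dates to 1975 − 605 = 1370 CE.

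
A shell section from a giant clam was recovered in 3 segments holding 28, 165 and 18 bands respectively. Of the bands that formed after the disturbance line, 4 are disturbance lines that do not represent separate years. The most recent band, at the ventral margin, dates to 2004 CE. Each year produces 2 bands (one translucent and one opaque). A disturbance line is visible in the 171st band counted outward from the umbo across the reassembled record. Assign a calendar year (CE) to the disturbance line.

Total bands = 28 + 165 + 18 = 211.
211 − 171 = 40 bands lie beyond the disturbance line toward the ventral margin.
Removing the 4 false bands leaves 40 − 4 = 36 true bands beyond the disturbance line.
36 bands at 2 per year is 36 / 2 = 18 years.
Counting back 18 years from 2004 CE places the disturbance line in 2004 − 18 = 1986 CE.

1986 CE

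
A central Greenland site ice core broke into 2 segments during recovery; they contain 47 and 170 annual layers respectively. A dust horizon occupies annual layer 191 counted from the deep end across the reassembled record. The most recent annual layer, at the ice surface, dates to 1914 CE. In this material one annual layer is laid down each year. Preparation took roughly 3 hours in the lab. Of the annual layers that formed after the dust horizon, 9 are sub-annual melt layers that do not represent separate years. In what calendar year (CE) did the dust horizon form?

Total annual layers = 47 + 170 = 217.
Between annual layer 191 and the ice surface there are 217 − 191 = 26 annual layers.
Excluding 9 false annual layers: 26 − 9 = 17.
Counting back 17 years from 1914 CE places the dust horizon in 1914 − 17 = 1897 CE.

1897 CE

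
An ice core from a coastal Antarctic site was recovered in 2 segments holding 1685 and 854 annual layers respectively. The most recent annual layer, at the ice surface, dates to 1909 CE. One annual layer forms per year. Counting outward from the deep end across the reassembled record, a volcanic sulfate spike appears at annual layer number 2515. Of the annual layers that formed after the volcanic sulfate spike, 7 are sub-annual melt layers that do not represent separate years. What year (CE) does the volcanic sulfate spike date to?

1892 CE

Total annual layers = 1685 + 854 = 2539.
Between annual layer 2515 and the ice surface there are 2539 − 2515 = 24 annual layers.
Removing the 7 false annual layers leaves 24 − 7 = 17 true annual layers beyond the volcanic sulfate spike.
The annual layer at the ice surface is 1909 CE, so the volcanic sulfate spike dates to 1909 − 17 = 1892 CE.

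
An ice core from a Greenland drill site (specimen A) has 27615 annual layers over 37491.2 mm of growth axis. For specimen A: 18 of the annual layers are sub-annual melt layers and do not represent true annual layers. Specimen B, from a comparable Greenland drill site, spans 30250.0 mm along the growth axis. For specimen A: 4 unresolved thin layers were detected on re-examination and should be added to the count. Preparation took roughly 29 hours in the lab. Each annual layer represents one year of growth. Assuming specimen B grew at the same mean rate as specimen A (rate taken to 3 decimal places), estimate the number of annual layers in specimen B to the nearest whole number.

Specimen A: after corrections the count is 27615 − 18 + 4 = 27601 annual layers.
A: Extension rate ≈ 37491.2 / 27601 = 1.358 mm/yr.
For B, 30250.0 / 1.358 = 22275.41 years ≈ 22275 annual layers.

22275 annual layers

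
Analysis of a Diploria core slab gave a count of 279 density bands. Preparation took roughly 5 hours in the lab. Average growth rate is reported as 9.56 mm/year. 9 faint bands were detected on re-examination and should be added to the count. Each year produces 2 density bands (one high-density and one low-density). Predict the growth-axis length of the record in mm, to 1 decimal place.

1376.6 mm

True density band count = 279 + 9 = 288.
Dividing by 2 density bands per year: 288 / 2 = 144 years.
Length ≈ 9.56 × 144 = 1376.6 mm.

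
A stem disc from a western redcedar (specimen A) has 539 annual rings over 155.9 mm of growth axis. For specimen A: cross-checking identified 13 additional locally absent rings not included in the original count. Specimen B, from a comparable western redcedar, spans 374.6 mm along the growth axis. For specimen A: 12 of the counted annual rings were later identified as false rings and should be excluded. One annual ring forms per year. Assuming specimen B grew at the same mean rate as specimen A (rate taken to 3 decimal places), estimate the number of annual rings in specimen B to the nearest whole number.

Specimen A: true annual ring count = 539 − 12 + 13 = 540.
A: Extension rate ≈ 155.9 / 540 = 0.289 mm/year.
Specimen B: 374.6 mm / 0.289 mm per year = 1296.19 years ≈ 1296 annual rings.

1296 annual rings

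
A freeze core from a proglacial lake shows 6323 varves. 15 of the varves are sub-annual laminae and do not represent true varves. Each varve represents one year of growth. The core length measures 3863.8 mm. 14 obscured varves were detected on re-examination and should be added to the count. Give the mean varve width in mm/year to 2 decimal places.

True varve count = 6323 − 15 + 14 = 6322.
Mean rate = 3863.8 mm / 6322 years ≈ 0.61 mm/year.

0.61 mm/year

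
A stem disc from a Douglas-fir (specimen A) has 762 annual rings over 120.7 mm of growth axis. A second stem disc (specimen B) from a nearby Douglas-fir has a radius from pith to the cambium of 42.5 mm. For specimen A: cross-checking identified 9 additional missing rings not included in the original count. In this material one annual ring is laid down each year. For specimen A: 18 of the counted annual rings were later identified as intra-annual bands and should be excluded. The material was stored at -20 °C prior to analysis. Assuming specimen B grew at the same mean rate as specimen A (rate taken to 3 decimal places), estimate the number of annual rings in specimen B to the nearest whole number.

Specimen A: adjusted count: 762 − 18 + 9 = 753 annual rings.
A: 120.7 mm over 753 years gives 120.7 / 753 ≈ 0.160 mm/yr.
B spans 42.5 / 0.160 = 265.62 years ≈ 266 annual rings.

266 annual rings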